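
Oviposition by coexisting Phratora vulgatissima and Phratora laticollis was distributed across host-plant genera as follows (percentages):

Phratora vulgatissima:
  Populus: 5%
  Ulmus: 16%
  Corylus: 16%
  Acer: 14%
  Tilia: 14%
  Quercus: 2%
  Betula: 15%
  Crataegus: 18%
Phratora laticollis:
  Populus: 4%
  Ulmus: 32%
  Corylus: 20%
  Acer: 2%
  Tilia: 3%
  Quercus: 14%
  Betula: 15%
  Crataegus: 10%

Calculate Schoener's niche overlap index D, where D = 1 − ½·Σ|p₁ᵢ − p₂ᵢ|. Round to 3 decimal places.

0.680

Convert percentages to proportions (divide by 100).
Σ|p₁ᵢ − p₂ᵢ| = 0.01 + 0.16 + 0.04 + 0.12 + 0.11 + 0.12 + 0.00 + 0.08 = 0.64
D = 1 − ½ × 0.64 = 1 − 0.320 = 0.68000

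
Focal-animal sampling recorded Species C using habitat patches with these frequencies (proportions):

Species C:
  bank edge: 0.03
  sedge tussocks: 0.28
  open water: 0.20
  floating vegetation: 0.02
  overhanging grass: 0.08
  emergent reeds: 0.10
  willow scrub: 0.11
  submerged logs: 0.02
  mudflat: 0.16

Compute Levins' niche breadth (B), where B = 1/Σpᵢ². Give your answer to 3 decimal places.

5.741

Σpᵢ² = 0.03² + 0.28² + 0.20² + 0.02² + 0.08² + 0.10² + 0.11² + 0.02² + 0.16² = 0.0009 + 0.0784 + 0.0400 + 0.0004 + 0.0064 + 0.0100 + 0.0121 + 0.0004 + 0.0256 = 0.1742
B = 1 / 0.1742 = 5.74053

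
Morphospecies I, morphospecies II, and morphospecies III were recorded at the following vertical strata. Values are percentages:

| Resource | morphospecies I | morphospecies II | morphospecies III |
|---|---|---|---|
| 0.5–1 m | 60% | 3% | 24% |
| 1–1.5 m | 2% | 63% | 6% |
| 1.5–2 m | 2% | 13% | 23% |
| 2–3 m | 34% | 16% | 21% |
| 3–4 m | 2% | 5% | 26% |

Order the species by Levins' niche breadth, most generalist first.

Convert percentages to proportions (divide by 100).
Σp_Iᵢ² = 0.60² + 0.02² + 0.02² + 0.34² + 0.02² = 0.3600 + 0.0004 + 0.0004 + 0.1156 + 0.0004 = 0.4768
B_I = 1 / 0.4768 = 2.0973
Σp_IIᵢ² = 0.03² + 0.63² + 0.13² + 0.16² + 0.05² = 0.0009 + 0.3969 + 0.0169 + 0.0256 + 0.0025 = 0.4428
B_II = 1 / 0.4428 = 2.2584
Σp_IIIᵢ² = 0.24² + 0.06² + 0.23² + 0.21² + 0.26² = 0.0576 + 0.0036 + 0.0529 + 0.0441 + 0.0676 = 0.2258
B_III = 1 / 0.2258 = 4.4287
Ranking by B (broadest → narrowest): morphospecies III (4.43) > morphospecies II (2.26) > morphospecies I (2.10)

morphospecies III > morphospecies II > morphospecies I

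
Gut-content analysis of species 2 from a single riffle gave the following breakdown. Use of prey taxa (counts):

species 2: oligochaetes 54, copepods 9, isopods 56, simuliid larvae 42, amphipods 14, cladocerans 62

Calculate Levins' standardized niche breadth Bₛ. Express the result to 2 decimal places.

Proportions for species 2 (n=237): 54/237=0.2278, 9/237=0.0380, 56/237=0.2363, 42/237=0.1772, 14/237=0.0591, 62/237=0.2616
Σpᵢ² = 0.2278² + 0.0380² + 0.2363² + 0.1772² + 0.0591² + 0.2616² = 0.051893 + 0.001444 + 0.055838 + 0.031400 + 0.003493 + 0.068435 = 0.212503
B = 1 / 0.212503 = 4.7058
Bₛ = (B − 1)/(n − 1) = (4.7058 − 1)/(6 − 1) = 3.7058/5 = 0.7412

0.74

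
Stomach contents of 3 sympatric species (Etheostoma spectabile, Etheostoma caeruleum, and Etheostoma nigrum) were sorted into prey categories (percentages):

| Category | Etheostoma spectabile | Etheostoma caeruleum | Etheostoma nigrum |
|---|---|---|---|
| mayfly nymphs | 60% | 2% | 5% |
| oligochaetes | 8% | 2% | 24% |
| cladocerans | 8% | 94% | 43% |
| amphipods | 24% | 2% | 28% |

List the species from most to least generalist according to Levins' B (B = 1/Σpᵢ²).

Etheostoma nigrum > Etheostoma spectabile > Etheostoma caeruleum

Convert percentages to proportions (divide by 100).
Σp_specᵢ² = 0.60² + 0.08² + 0.08² + 0.24² = 0.3600 + 0.0064 + 0.0064 + 0.0576 = 0.4304
B_spec = 1 / 0.4304 = 2.3234
Σp_caerᵢ² = 0.02² + 0.02² + 0.94² + 0.02² = 0.0004 + 0.0004 + 0.8836 + 0.0004 = 0.8848
B_caer = 1 / 0.8848 = 1.1302
Σp_nigrᵢ² = 0.05² + 0.24² + 0.43² + 0.28² = 0.0025 + 0.0576 + 0.1849 + 0.0784 = 0.3234
B_nigr = 1 / 0.3234 = 3.0921
Ranking by B (broadest → narrowest): Etheostoma nigrum (3.09) > Etheostoma spectabile (2.32) > Etheostoma caeruleum (1.13)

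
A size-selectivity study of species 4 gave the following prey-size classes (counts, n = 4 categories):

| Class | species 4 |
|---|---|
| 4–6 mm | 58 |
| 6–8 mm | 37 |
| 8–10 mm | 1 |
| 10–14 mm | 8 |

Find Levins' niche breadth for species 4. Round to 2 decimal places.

2.25

Proportions for species 4 (n=104): 58/104=0.5577, 37/104=0.3558, 1/104=0.0096, 8/104=0.0769
Σpᵢ² = 0.5577² + 0.3558² + 0.0096² + 0.0769² = 0.311029 + 0.126594 + 0.000092 + 0.005914 = 0.443629
B = 1 / 0.443629 = 2.2541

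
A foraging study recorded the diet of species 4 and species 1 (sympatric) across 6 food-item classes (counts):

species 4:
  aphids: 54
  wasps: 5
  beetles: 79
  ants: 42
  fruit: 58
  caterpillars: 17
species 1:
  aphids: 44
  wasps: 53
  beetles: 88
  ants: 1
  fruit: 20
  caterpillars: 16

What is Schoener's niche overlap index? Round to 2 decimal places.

0.69

Proportions for species 4 (n=255): 54/255=0.2118, 5/255=0.0196, 79/255=0.3098, 42/255=0.1647, 58/255=0.2275, 17/255=0.0667
Proportions for species 1 (n=222): 44/222=0.1982, 53/222=0.2387, 88/222=0.3964, 1/222=0.0045, 20/222=0.0901, 16/222=0.0721
Σ|p₁ᵢ − p₂ᵢ| = 0.0136 + 0.2191 + 0.0866 + 0.1602 + 0.1374 + 0.0054 = 0.6223
D = 1 − ½ × 0.6223 = 1 − 0.31115 = 0.68885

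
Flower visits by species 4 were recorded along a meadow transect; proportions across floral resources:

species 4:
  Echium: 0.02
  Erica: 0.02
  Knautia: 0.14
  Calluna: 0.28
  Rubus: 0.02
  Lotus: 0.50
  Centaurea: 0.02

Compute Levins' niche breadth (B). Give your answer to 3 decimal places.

2.860

Σpᵢ² = 0.02² + 0.02² + 0.14² + 0.28² + 0.02² + 0.50² + 0.02² = 0.0004 + 0.0004 + 0.0196 + 0.0784 + 0.0004 + 0.2500 + 0.0004 = 0.3496
B = 1 / 0.3496 = 2.86041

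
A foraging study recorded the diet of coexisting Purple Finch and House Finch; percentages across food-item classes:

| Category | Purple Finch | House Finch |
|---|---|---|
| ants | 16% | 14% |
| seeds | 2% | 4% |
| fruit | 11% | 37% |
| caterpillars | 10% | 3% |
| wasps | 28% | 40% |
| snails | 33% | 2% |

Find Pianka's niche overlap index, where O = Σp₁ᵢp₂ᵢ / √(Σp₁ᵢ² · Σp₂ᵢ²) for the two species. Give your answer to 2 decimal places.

0.68

Convert percentages to proportions (divide by 100).
Σ p₁ᵢp₂ᵢ = 0.0224 + 0.0008 + 0.0407 + 0.0030 + 0.1120 + 0.0066 = 0.1855
Σp_1ᵢ² = 0.16² + 0.02² + 0.11² + 0.10² + 0.28² + 0.33² = 0.0256 + 0.0004 + 0.0121 + 0.0100 + 0.0784 + 0.1089 = 0.2354
Σp_2ᵢ² = 0.14² + 0.04² + 0.37² + 0.03² + 0.40² + 0.02² = 0.0196 + 0.0016 + 0.1369 + 0.0009 + 0.1600 + 0.0004 = 0.3194
O = 0.1855 / √(0.2354 × 0.3194) = 0.1855 / 0.27420 = 0.6765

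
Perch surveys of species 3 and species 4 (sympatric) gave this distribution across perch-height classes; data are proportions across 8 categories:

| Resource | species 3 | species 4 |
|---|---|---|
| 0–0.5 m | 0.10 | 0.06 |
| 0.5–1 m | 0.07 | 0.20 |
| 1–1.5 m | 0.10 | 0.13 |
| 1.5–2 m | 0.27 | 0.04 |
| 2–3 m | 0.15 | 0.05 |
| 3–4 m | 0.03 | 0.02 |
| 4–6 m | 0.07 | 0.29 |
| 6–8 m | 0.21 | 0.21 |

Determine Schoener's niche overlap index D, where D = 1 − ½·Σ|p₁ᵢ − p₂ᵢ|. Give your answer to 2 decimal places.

Σ|p₁ᵢ − p₂ᵢ| = 0.04 + 0.13 + 0.03 + 0.23 + 0.10 + 0.01 + 0.22 + 0.00 = 0.76
D = 1 − ½ × 0.76 = 1 − 0.380 = 0.6200

0.62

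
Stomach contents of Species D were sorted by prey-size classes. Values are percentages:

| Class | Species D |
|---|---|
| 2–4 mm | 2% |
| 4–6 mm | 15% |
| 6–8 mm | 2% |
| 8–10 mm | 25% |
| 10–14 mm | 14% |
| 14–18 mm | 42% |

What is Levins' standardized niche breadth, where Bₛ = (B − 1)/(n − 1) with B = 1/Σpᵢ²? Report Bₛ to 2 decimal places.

0.51

Convert percentages to proportions (divide by 100).
Σpᵢ² = 0.02² + 0.15² + 0.02² + 0.25² + 0.14² + 0.42² = 0.0004 + 0.0225 + 0.0004 + 0.0625 + 0.0196 + 0.1764 = 0.2818
B = 1 / 0.2818 = 3.5486
Bₛ = (B − 1)/(n − 1) = (3.5486 − 1)/(6 − 1) = 2.5486/5 = 0.5097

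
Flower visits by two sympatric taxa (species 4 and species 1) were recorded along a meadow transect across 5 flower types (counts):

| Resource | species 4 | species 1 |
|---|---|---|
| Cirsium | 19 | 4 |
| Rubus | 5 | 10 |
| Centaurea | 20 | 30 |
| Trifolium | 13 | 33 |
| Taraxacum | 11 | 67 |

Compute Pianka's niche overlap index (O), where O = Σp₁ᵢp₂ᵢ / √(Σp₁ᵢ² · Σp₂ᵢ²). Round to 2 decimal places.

0.71

Proportions for species 4 (n=68): 19/68=0.2794, 5/68=0.0735, 20/68=0.2941, 13/68=0.1912, 11/68=0.1618
Proportions for species 1 (n=144): 4/144=0.0278, 10/144=0.0694, 30/144=0.2083, 33/144=0.2292, 67/144=0.4653
Σ p₁ᵢp₂ᵢ = 0.007767 + 0.005101 + 0.061261 + 0.043823 + 0.075286 = 0.193238
Σp_1ᵢ² = 0.2794² + 0.0735² + 0.2941² + 0.1912² + 0.1618² = 0.078064 + 0.005402 + 0.086495 + 0.036557 + 0.026179 = 0.232697
Σp_2ᵢ² = 0.0278² + 0.0694² + 0.2083² + 0.2292² + 0.4653² = 0.000773 + 0.004816 + 0.043389 + 0.052533 + 0.216504 = 0.318015
O = 0.193238 / √(0.232697 × 0.318015) = 0.193238 / 0.2720315 = 0.7104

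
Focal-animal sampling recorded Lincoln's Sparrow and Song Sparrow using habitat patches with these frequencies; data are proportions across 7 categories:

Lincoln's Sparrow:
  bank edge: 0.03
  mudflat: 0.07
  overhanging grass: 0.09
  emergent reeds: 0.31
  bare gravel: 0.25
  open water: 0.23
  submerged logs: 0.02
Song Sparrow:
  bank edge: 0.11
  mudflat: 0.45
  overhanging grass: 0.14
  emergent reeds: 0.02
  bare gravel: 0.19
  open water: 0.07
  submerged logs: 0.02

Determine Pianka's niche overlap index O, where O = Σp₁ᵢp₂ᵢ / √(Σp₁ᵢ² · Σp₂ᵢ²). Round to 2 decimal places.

0.47

Σ p₁ᵢp₂ᵢ = 0.0033 + 0.0315 + 0.0126 + 0.0062 + 0.0475 + 0.0161 + 0.0004 = 0.1176
Σp_1ᵢ² = 0.03² + 0.07² + 0.09² + 0.31² + 0.25² + 0.23² + 0.02² = 0.0009 + 0.0049 + 0.0081 + 0.0961 + 0.0625 + 0.0529 + 0.0004 = 0.2258
Σp_2ᵢ² = 0.11² + 0.45² + 0.14² + 0.02² + 0.19² + 0.07² + 0.02² = 0.0121 + 0.2025 + 0.0196 + 0.0004 + 0.0361 + 0.0049 + 0.0004 = 0.2760
O = 0.1176 / √(0.2258 × 0.2760) = 0.1176 / 0.24964 = 0.4711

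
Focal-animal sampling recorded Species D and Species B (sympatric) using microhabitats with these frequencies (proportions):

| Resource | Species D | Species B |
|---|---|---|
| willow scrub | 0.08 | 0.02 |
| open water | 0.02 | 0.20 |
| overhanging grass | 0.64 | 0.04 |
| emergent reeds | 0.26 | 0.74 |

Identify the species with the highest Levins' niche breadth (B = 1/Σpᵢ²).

Σp_Dᵢ² = 0.08² + 0.02² + 0.64² + 0.26² = 0.0064 + 0.0004 + 0.4096 + 0.0676 = 0.4840
B_D = 1 / 0.4840 = 2.0661
Σp_Bᵢ² = 0.02² + 0.20² + 0.04² + 0.74² = 0.0004 + 0.0400 + 0.0016 + 0.5476 = 0.5896
B_B = 1 / 0.5896 = 1.6961
Highest B → broadest niche (most generalist): Species D (B = 2.07).

Species D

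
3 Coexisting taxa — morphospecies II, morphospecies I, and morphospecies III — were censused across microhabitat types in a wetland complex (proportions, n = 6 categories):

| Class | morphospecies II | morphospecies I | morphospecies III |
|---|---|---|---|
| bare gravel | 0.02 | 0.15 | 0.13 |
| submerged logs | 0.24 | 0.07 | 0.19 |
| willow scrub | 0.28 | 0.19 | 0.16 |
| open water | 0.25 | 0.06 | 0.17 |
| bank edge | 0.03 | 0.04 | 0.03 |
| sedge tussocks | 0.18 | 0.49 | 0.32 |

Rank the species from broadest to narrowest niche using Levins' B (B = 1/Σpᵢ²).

morphospecies III > morphospecies II > morphospecies I

Σp_IIᵢ² = 0.02² + 0.24² + 0.28² + 0.25² + 0.03² + 0.18² = 0.0004 + 0.0576 + 0.0784 + 0.0625 + 0.0009 + 0.0324 = 0.2322
B_II = 1 / 0.2322 = 4.3066
Σp_Iᵢ² = 0.15² + 0.07² + 0.19² + 0.06² + 0.04² + 0.49² = 0.0225 + 0.0049 + 0.0361 + 0.0036 + 0.0016 + 0.2401 = 0.3088
B_I = 1 / 0.3088 = 3.2383
Σp_IIIᵢ² = 0.13² + 0.19² + 0.16² + 0.17² + 0.03² + 0.32² = 0.0169 + 0.0361 + 0.0256 + 0.0289 + 0.0009 + 0.1024 = 0.2108
B_III = 1 / 0.2108 = 4.7438
Ranking by B (broadest → narrowest): morphospecies III (4.74) > morphospecies II (4.31) > morphospecies I (3.24)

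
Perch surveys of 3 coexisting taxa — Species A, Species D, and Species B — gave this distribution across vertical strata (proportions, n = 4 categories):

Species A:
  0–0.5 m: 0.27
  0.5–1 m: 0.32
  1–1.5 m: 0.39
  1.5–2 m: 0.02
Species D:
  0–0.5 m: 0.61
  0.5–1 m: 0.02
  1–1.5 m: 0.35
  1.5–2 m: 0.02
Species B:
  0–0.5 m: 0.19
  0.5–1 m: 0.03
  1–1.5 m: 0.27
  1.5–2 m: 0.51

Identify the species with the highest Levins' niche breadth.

Σp_Aᵢ² = 0.27² + 0.32² + 0.39² + 0.02² = 0.0729 + 0.1024 + 0.1521 + 0.0004 = 0.3278
B_A = 1 / 0.3278 = 3.0506
Σp_Dᵢ² = 0.61² + 0.02² + 0.35² + 0.02² = 0.3721 + 0.0004 + 0.1225 + 0.0004 = 0.4954
B_D = 1 / 0.4954 = 2.0186
Σp_Bᵢ² = 0.19² + 0.03² + 0.27² + 0.51² = 0.0361 + 0.0009 + 0.0729 + 0.2601 = 0.3700
B_B = 1 / 0.3700 = 2.7027
Highest B → broadest niche (most generalist): Species A (B = 3.05).

Species A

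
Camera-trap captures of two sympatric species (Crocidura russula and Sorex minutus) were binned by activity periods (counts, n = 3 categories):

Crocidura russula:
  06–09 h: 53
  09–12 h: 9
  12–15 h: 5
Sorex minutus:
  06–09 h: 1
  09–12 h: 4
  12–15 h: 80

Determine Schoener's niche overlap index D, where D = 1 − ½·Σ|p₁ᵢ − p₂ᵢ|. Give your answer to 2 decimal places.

Proportions for Crocidura russula (n=67): 53/67=0.7910, 9/67=0.1343, 5/67=0.0746
Proportions for Sorex minutus (n=85): 1/85=0.0118, 4/85=0.0471, 80/85=0.9412
Σ|p₁ᵢ − p₂ᵢ| = 0.7792 + 0.0872 + 0.8666 = 1.7330
D = 1 − ½ × 1.7330 = 1 − 0.86650 = 0.13350

0.13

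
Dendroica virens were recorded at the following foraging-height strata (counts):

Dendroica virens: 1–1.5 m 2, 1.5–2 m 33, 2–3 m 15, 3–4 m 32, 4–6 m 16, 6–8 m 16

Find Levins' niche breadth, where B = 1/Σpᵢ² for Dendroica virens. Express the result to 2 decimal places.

4.55

Proportions for Dendroica virens (n=114): 2/114=0.0175, 33/114=0.2895, 15/114=0.1316, 32/114=0.2807, 16/114=0.1404, 16/114=0.1404
Σpᵢ² = 0.0175² + 0.2895² + 0.1316² + 0.2807² + 0.1404² + 0.1404² = 0.000306 + 0.083810 + 0.017319 + 0.078792 + 0.019712 + 0.019712 = 0.219651
B = 1 / 0.219651 = 4.5527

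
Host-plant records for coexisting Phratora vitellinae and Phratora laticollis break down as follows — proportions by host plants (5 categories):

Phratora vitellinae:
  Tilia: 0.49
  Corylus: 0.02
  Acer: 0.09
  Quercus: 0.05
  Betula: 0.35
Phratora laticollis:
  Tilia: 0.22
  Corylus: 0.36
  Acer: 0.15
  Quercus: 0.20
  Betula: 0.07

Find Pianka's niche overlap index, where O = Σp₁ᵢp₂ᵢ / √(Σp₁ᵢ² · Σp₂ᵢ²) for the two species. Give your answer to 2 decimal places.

Σ p₁ᵢp₂ᵢ = 0.1078 + 0.0072 + 0.0135 + 0.0100 + 0.0245 = 0.1630
Σp_1ᵢ² = 0.49² + 0.02² + 0.09² + 0.05² + 0.35² = 0.2401 + 0.0004 + 0.0081 + 0.0025 + 0.1225 = 0.3736
Σp_2ᵢ² = 0.22² + 0.36² + 0.15² + 0.20² + 0.07² = 0.0484 + 0.1296 + 0.0225 + 0.0400 + 0.0049 = 0.2454
O = 0.1630 / √(0.3736 × 0.2454) = 0.1630 / 0.30279 = 0.5383

0.54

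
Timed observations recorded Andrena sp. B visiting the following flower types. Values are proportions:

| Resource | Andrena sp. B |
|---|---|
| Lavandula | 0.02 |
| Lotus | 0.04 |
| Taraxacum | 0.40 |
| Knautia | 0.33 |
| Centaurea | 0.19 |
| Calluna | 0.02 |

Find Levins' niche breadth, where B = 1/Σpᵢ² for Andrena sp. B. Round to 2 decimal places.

Σpᵢ² = 0.02² + 0.04² + 0.40² + 0.33² + 0.19² + 0.02² = 0.0004 + 0.0016 + 0.1600 + 0.1089 + 0.0361 + 0.0004 = 0.3074
B = 1 / 0.3074 = 3.2531

3.25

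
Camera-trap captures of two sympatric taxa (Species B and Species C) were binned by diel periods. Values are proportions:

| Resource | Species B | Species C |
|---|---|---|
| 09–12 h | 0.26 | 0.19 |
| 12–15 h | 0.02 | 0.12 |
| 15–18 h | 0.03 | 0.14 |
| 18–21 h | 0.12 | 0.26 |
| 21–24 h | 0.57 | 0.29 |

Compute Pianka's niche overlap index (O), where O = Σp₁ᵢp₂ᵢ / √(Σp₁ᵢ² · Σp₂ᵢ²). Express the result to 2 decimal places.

Σ p₁ᵢp₂ᵢ = 0.0494 + 0.0024 + 0.0042 + 0.0312 + 0.1653 = 0.2525
Σp_1ᵢ² = 0.26² + 0.02² + 0.03² + 0.12² + 0.57² = 0.0676 + 0.0004 + 0.0009 + 0.0144 + 0.3249 = 0.4082
Σp_2ᵢ² = 0.19² + 0.12² + 0.14² + 0.26² + 0.29² = 0.0361 + 0.0144 + 0.0196 + 0.0676 + 0.0841 = 0.2218
O = 0.2525 / √(0.4082 × 0.2218) = 0.2525 / 0.30090 = 0.8391

0.84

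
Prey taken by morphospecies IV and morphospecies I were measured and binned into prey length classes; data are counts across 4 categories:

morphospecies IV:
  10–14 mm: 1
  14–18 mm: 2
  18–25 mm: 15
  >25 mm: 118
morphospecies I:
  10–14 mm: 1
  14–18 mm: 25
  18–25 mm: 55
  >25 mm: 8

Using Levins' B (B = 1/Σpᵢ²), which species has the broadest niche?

morphospecies I

Proportions for morphospecies IV (n=136): 1/136=0.0074, 2/136=0.0147, 15/136=0.1103, 118/136=0.8676
Proportions for morphospecies I (n=89): 1/89=0.0112, 25/89=0.2809, 55/89=0.6180, 8/89=0.0899
Σp_IVᵢ² = 0.0074² + 0.0147² + 0.1103² + 0.8676² = 0.000055 + 0.000216 + 0.012166 + 0.752730 = 0.765167
B_IV = 1 / 0.765167 = 1.3069
Σp_Iᵢ² = 0.0112² + 0.2809² + 0.6180² + 0.0899² = 0.000125 + 0.078905 + 0.381924 + 0.008082 = 0.469036
B_I = 1 / 0.469036 = 2.1320
Highest B → broadest niche (most generalist): morphospecies I (B = 2.13).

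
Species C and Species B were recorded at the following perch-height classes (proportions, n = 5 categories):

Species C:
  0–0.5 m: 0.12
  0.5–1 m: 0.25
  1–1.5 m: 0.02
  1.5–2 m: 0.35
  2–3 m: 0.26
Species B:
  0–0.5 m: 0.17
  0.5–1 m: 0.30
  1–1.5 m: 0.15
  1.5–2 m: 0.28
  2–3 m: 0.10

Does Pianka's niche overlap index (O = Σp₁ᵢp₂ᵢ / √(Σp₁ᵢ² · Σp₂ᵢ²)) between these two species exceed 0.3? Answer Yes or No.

Yes

Σ p₁ᵢp₂ᵢ = 0.0204 + 0.0750 + 0.0030 + 0.0980 + 0.0260 = 0.2224
Σp_1ᵢ² = 0.12² + 0.25² + 0.02² + 0.35² + 0.26² = 0.0144 + 0.0625 + 0.0004 + 0.1225 + 0.0676 = 0.2674
Σp_2ᵢ² = 0.17² + 0.30² + 0.15² + 0.28² + 0.10² = 0.0289 + 0.0900 + 0.0225 + 0.0784 + 0.0100 = 0.2298
O = 0.2224 / √(0.2674 × 0.2298) = 0.2224 / 0.24789 = 0.8972
O = 0.8972 > 0.3 → Yes.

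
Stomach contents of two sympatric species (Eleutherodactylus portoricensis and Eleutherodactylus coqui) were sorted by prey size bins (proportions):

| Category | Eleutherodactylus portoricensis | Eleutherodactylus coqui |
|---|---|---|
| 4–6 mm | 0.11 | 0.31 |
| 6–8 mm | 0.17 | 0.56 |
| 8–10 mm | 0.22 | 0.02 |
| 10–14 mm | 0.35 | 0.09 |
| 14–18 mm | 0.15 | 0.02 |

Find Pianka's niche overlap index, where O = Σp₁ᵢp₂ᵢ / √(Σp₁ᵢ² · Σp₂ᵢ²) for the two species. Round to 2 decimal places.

0.54

Σ p₁ᵢp₂ᵢ = 0.0341 + 0.0952 + 0.0044 + 0.0315 + 0.0030 = 0.1682
Σp_1ᵢ² = 0.11² + 0.17² + 0.22² + 0.35² + 0.15² = 0.0121 + 0.0289 + 0.0484 + 0.1225 + 0.0225 = 0.2344
Σp_2ᵢ² = 0.31² + 0.56² + 0.02² + 0.09² + 0.02² = 0.0961 + 0.3136 + 0.0004 + 0.0081 + 0.0004 = 0.4186
O = 0.1682 / √(0.2344 × 0.4186) = 0.1682 / 0.31324 = 0.5370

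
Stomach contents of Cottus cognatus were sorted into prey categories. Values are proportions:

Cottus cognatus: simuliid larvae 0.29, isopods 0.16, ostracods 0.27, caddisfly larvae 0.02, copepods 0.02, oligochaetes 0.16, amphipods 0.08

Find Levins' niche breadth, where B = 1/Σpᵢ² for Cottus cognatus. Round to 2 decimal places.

4.64

Σpᵢ² = 0.29² + 0.16² + 0.27² + 0.02² + 0.02² + 0.16² + 0.08² = 0.0841 + 0.0256 + 0.0729 + 0.0004 + 0.0004 + 0.0256 + 0.0064 = 0.2154
B = 1 / 0.2154 = 4.6425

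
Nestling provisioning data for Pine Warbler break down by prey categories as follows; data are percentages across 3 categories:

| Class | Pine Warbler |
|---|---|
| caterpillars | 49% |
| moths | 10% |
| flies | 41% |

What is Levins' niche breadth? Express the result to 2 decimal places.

Convert percentages to proportions (divide by 100).
Σpᵢ² = 0.49² + 0.10² + 0.41² = 0.2401 + 0.0100 + 0.1681 = 0.4182
B = 1 / 0.4182 = 2.3912

2.39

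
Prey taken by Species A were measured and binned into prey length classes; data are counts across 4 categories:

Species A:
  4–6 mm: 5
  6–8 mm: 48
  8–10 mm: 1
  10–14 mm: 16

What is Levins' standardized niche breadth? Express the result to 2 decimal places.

Proportions for Species A (n=70): 5/70=0.0714, 48/70=0.6857, 1/70=0.0143, 16/70=0.2286
Σpᵢ² = 0.0714² + 0.6857² + 0.0143² + 0.2286² = 0.005098 + 0.470184 + 0.000204 + 0.052258 = 0.527744
B = 1 / 0.527744 = 1.8949
Bₛ = (B − 1)/(n − 1) = (1.8949 − 1)/(4 − 1) = 0.8949/3 = 0.2983

0.30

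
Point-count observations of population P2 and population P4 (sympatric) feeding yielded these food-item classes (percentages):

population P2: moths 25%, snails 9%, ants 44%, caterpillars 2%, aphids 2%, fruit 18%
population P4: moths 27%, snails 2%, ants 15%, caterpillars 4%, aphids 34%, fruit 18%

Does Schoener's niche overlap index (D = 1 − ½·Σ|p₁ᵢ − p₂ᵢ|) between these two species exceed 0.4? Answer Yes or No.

Yes

Convert percentages to proportions (divide by 100).
Σ|p₁ᵢ − p₂ᵢ| = 0.02 + 0.07 + 0.29 + 0.02 + 0.32 + 0.00 = 0.72
D = 1 − ½ × 0.72 = 1 − 0.360 = 0.6400
D = 0.6400 > 0.4 → Yes.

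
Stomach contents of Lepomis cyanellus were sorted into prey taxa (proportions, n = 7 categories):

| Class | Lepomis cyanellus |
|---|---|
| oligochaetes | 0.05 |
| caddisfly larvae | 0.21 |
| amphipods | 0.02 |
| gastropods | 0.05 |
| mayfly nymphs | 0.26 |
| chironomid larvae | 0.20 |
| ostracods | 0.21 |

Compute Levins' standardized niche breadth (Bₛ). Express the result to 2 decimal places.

0.66

Σpᵢ² = 0.05² + 0.21² + 0.02² + 0.05² + 0.26² + 0.20² + 0.21² = 0.0025 + 0.0441 + 0.0004 + 0.0025 + 0.0676 + 0.0400 + 0.0441 = 0.2012
B = 1 / 0.2012 = 4.9702
Bₛ = (B − 1)/(n − 1) = (4.9702 − 1)/(7 − 1) = 3.9702/6 = 0.6617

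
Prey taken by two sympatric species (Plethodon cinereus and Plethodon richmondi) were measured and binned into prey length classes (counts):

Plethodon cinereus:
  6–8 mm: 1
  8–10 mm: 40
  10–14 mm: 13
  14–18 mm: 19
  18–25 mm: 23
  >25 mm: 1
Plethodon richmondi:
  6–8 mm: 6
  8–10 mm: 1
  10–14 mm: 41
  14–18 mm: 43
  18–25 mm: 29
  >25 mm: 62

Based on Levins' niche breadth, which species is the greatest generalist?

Plethodon richmondi

Proportions for Plethodon cinereus (n=97): 1/97=0.0103, 40/97=0.4124, 13/97=0.1340, 19/97=0.1959, 23/97=0.2371, 1/97=0.0103
Proportions for Plethodon richmondi (n=182): 6/182=0.0330, 1/182=0.0055, 41/182=0.2253, 43/182=0.2363, 29/182=0.1593, 62/182=0.3407
Σp_cineᵢ² = 0.0103² + 0.4124² + 0.1340² + 0.1959² + 0.2371² + 0.0103² = 0.000106 + 0.170074 + 0.017956 + 0.038377 + 0.056216 + 0.000106 = 0.282835
B_cine = 1 / 0.282835 = 3.5356
Σp_richᵢ² = 0.0330² + 0.0055² + 0.2253² + 0.2363² + 0.1593² + 0.3407² = 0.001089 + 0.000030 + 0.050760 + 0.055838 + 0.025376 + 0.116076 = 0.249169
B_rich = 1 / 0.249169 = 4.0133
Highest B → broadest niche (most generalist): Plethodon richmondi (B = 4.01).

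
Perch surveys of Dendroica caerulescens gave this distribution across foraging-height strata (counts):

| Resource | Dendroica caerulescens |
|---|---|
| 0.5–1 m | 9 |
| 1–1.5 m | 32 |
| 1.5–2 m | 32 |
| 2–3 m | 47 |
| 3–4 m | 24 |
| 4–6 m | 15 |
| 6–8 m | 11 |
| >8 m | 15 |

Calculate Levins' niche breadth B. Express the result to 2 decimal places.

Proportions for Dendroica caerulescens (n=185): 9/185=0.0486, 32/185=0.1730, 32/185=0.1730, 47/185=0.2541, 24/185=0.1297, 15/185=0.0811, 11/185=0.0595, 15/185=0.0811
Σpᵢ² = 0.0486² + 0.1730² + 0.1730² + 0.2541² + 0.1297² + 0.0811² + 0.0595² + 0.0811² = 0.002362 + 0.029929 + 0.029929 + 0.064567 + 0.016822 + 0.006577 + 0.003540 + 0.006577 = 0.160303
B = 1 / 0.160303 = 6.2382

6.24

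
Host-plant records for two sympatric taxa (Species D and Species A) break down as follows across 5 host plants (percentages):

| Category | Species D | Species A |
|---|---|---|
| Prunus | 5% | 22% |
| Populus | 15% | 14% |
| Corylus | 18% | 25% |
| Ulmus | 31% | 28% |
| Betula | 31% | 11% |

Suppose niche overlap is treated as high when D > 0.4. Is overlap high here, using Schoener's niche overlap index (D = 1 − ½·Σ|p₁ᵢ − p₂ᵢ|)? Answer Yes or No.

Convert percentages to proportions (divide by 100).
Σ|p₁ᵢ − p₂ᵢ| = 0.17 + 0.01 + 0.07 + 0.03 + 0.20 = 0.48
D = 1 − ½ × 0.48 = 1 − 0.240 = 0.7600
D = 0.7600 > 0.4 → Yes.

Yes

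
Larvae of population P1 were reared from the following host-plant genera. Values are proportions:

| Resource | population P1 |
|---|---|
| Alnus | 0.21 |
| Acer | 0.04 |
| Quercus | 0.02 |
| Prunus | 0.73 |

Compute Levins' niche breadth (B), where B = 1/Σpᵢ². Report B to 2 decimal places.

Σpᵢ² = 0.21² + 0.04² + 0.02² + 0.73² = 0.0441 + 0.0016 + 0.0004 + 0.5329 = 0.5790
B = 1 / 0.5790 = 1.7271

1.73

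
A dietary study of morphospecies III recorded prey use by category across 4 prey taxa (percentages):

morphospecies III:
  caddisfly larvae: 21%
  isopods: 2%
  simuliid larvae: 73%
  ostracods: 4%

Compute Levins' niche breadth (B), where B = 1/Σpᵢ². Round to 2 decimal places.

1.73

Convert percentages to proportions (divide by 100).
Σpᵢ² = 0.21² + 0.02² + 0.73² + 0.04² = 0.0441 + 0.0004 + 0.5329 + 0.0016 = 0.5790
B = 1 / 0.5790 = 1.7271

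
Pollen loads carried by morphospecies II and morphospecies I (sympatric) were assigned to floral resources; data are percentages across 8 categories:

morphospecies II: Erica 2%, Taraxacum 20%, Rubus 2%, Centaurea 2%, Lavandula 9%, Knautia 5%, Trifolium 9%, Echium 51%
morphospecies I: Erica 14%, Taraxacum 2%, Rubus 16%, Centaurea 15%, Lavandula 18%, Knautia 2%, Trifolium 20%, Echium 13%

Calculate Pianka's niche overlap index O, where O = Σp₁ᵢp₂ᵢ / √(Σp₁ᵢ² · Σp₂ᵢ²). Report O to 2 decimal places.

0.51

Convert percentages to proportions (divide by 100).
Σ p₁ᵢp₂ᵢ = 0.0028 + 0.0040 + 0.0032 + 0.0030 + 0.0162 + 0.0010 + 0.0180 + 0.0663 = 0.1145
Σp_1ᵢ² = 0.02² + 0.20² + 0.02² + 0.02² + 0.09² + 0.05² + 0.09² + 0.51² = 0.0004 + 0.0400 + 0.0004 + 0.0004 + 0.0081 + 0.0025 + 0.0081 + 0.2601 = 0.3200
Σp_2ᵢ² = 0.14² + 0.02² + 0.16² + 0.15² + 0.18² + 0.02² + 0.20² + 0.13² = 0.0196 + 0.0004 + 0.0256 + 0.0225 + 0.0324 + 0.0004 + 0.0400 + 0.0169 = 0.1578
O = 0.1145 / √(0.3200 × 0.1578) = 0.1145 / 0.22471 = 0.5095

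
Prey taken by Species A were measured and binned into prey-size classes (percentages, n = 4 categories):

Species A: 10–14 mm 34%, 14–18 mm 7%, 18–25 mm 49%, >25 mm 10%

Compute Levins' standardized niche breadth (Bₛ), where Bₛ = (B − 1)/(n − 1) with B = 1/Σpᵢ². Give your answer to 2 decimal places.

Convert percentages to proportions (divide by 100).
Σpᵢ² = 0.34² + 0.07² + 0.49² + 0.10² = 0.1156 + 0.0049 + 0.2401 + 0.0100 = 0.3706
B = 1 / 0.3706 = 2.6983
Bₛ = (B − 1)/(n − 1) = (2.6983 − 1)/(4 − 1) = 1.6983/3 = 0.5661

0.57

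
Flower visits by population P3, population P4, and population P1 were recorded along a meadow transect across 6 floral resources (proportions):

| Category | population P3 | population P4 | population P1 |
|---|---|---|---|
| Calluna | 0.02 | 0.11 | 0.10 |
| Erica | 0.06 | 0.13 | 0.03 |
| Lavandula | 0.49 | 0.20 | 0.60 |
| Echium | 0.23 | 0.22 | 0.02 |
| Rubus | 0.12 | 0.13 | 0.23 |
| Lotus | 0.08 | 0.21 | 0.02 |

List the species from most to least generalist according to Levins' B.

population P4 > population P3 > population P1

Σp_P3ᵢ² = 0.02² + 0.06² + 0.49² + 0.23² + 0.12² + 0.08² = 0.0004 + 0.0036 + 0.2401 + 0.0529 + 0.0144 + 0.0064 = 0.3178
B_P3 = 1 / 0.3178 = 3.1466
Σp_P4ᵢ² = 0.11² + 0.13² + 0.20² + 0.22² + 0.13² + 0.21² = 0.0121 + 0.0169 + 0.0400 + 0.0484 + 0.0169 + 0.0441 = 0.1784
B_P4 = 1 / 0.1784 = 5.6054
Σp_P1ᵢ² = 0.10² + 0.03² + 0.60² + 0.02² + 0.23² + 0.02² = 0.0100 + 0.0009 + 0.3600 + 0.0004 + 0.0529 + 0.0004 = 0.4246
B_P1 = 1 / 0.4246 = 2.3552
Ranking by B (broadest → narrowest): population P4 (5.61) > population P3 (3.15) > population P1 (2.36)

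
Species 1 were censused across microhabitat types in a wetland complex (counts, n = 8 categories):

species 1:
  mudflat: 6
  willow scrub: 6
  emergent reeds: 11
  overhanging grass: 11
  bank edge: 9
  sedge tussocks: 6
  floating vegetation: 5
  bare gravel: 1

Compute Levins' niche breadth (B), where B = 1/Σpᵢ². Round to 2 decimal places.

Proportions for species 1 (n=55): 6/55=0.1091, 6/55=0.1091, 11/55=0.2000, 11/55=0.2000, 9/55=0.1636, 6/55=0.1091, 5/55=0.0909, 1/55=0.0182
Σpᵢ² = 0.1091² + 0.1091² + 0.2000² + 0.2000² + 0.1636² + 0.1091² + 0.0909² + 0.0182² = 0.011903 + 0.011903 + 0.040000 + 0.040000 + 0.026765 + 0.011903 + 0.008263 + 0.000331 = 0.151068
B = 1 / 0.151068 = 6.6195

6.62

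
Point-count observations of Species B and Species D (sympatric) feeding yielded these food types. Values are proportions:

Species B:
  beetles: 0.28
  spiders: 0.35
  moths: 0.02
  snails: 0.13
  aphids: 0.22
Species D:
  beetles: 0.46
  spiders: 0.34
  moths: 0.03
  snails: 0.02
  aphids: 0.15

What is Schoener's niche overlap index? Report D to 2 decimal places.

Σ|p₁ᵢ − p₂ᵢ| = 0.18 + 0.01 + 0.01 + 0.11 + 0.07 = 0.38
D = 1 − ½ × 0.38 = 1 − 0.190 = 0.8100

0.81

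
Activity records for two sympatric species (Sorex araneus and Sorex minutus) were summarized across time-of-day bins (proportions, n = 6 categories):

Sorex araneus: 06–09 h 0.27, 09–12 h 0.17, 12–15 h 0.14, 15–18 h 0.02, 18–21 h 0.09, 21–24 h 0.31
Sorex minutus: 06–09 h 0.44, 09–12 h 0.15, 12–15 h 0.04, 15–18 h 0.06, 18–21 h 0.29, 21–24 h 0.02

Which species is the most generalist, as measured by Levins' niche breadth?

Sorex araneus

Σp_aranᵢ² = 0.27² + 0.17² + 0.14² + 0.02² + 0.09² + 0.31² = 0.0729 + 0.0289 + 0.0196 + 0.0004 + 0.0081 + 0.0961 = 0.2260
B_aran = 1 / 0.2260 = 4.4248
Σp_minuᵢ² = 0.44² + 0.15² + 0.04² + 0.06² + 0.29² + 0.02² = 0.1936 + 0.0225 + 0.0016 + 0.0036 + 0.0841 + 0.0004 = 0.3058
B_minu = 1 / 0.3058 = 3.2701
Highest B → broadest niche (most generalist): Sorex araneus (B = 4.42).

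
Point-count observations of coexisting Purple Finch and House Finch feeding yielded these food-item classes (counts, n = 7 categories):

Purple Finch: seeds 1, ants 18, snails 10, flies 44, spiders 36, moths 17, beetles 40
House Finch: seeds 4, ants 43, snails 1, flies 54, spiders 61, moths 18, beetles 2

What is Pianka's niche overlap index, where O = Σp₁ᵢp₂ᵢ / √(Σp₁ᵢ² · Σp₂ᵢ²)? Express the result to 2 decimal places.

Proportions for Purple Finch (n=166): 1/166=0.0060, 18/166=0.1084, 10/166=0.0602, 44/166=0.2651, 36/166=0.2169, 17/166=0.1024, 40/166=0.2410
Proportions for House Finch (n=183): 4/183=0.0219, 43/183=0.2350, 1/183=0.0055, 54/183=0.2951, 61/183=0.3333, 18/183=0.0984, 2/183=0.0109
Σ p₁ᵢp₂ᵢ = 0.000131 + 0.025474 + 0.000331 + 0.078231 + 0.072293 + 0.010076 + 0.002627 = 0.189163
Σp_1ᵢ² = 0.0060² + 0.1084² + 0.0602² + 0.2651² + 0.2169² + 0.1024² + 0.2410² = 0.000036 + 0.011751 + 0.003624 + 0.070278 + 0.047046 + 0.010486 + 0.058081 = 0.201302
Σp_2ᵢ² = 0.0219² + 0.2350² + 0.0055² + 0.2951² + 0.3333² + 0.0984² + 0.0109² = 0.000480 + 0.055225 + 0.000030 + 0.087084 + 0.111089 + 0.009683 + 0.000119 = 0.263710
O = 0.189163 / √(0.201302 × 0.263710) = 0.189163 / 0.2304026 = 0.8210

0.82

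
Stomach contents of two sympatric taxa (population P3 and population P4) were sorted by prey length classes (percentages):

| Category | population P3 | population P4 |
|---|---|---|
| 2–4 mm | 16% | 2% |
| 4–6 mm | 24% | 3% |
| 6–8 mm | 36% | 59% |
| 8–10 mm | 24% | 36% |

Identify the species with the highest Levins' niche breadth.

population P3

Convert percentages to proportions (divide by 100).
Σp_P3ᵢ² = 0.16² + 0.24² + 0.36² + 0.24² = 0.0256 + 0.0576 + 0.1296 + 0.0576 = 0.2704
B_P3 = 1 / 0.2704 = 3.6982
Σp_P4ᵢ² = 0.02² + 0.03² + 0.59² + 0.36² = 0.0004 + 0.0009 + 0.3481 + 0.1296 = 0.4790
B_P4 = 1 / 0.4790 = 2.0877
Highest B → broadest niche (most generalist): population P3 (B = 3.70).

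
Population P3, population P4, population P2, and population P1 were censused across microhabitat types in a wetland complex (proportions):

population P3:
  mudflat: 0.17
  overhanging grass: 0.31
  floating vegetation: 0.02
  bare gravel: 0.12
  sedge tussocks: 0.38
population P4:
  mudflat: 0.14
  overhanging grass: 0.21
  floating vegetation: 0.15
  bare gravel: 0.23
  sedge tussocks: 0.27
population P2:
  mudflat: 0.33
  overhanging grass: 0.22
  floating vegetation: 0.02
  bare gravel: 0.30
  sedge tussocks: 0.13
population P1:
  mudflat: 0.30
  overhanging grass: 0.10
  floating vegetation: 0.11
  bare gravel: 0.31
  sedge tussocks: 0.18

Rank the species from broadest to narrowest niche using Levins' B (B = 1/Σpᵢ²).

Σp_P3ᵢ² = 0.17² + 0.31² + 0.02² + 0.12² + 0.38² = 0.0289 + 0.0961 + 0.0004 + 0.0144 + 0.1444 = 0.2842
B_P3 = 1 / 0.2842 = 3.5186
Σp_P4ᵢ² = 0.14² + 0.21² + 0.15² + 0.23² + 0.27² = 0.0196 + 0.0441 + 0.0225 + 0.0529 + 0.0729 = 0.2120
B_P4 = 1 / 0.2120 = 4.7170
Σp_P2ᵢ² = 0.33² + 0.22² + 0.02² + 0.30² + 0.13² = 0.1089 + 0.0484 + 0.0004 + 0.0900 + 0.0169 = 0.2646
B_P2 = 1 / 0.2646 = 3.7793
Σp_P1ᵢ² = 0.30² + 0.10² + 0.11² + 0.31² + 0.18² = 0.0900 + 0.0100 + 0.0121 + 0.0961 + 0.0324 = 0.2406
B_P1 = 1 / 0.2406 = 4.1563
Ranking by B (broadest → narrowest): population P4 (4.72) > population P1 (4.16) > population P2 (3.78) > population P3 (3.52)

population P4 > population P1 > population P2 > population P3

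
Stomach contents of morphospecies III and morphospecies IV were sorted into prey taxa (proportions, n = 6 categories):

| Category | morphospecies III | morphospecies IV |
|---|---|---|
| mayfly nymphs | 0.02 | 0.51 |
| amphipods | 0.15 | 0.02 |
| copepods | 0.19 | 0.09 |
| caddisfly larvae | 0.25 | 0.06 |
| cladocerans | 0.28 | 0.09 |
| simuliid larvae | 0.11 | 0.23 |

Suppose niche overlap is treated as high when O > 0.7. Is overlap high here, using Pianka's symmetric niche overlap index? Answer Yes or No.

Σ p₁ᵢp₂ᵢ = 0.0102 + 0.0030 + 0.0171 + 0.0150 + 0.0252 + 0.0253 = 0.0958
Σp_1ᵢ² = 0.02² + 0.15² + 0.19² + 0.25² + 0.28² + 0.11² = 0.0004 + 0.0225 + 0.0361 + 0.0625 + 0.0784 + 0.0121 = 0.2120
Σp_2ᵢ² = 0.51² + 0.02² + 0.09² + 0.06² + 0.09² + 0.23² = 0.2601 + 0.0004 + 0.0081 + 0.0036 + 0.0081 + 0.0529 = 0.3332
O = 0.0958 / √(0.2120 × 0.3332) = 0.0958 / 0.26578 = 0.3604
O = 0.3604 < 0.7 → No.

No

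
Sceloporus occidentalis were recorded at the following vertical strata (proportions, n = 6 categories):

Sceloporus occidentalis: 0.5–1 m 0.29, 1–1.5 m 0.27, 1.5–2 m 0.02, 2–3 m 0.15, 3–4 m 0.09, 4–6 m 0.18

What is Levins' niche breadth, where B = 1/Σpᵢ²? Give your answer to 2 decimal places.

4.54

Σpᵢ² = 0.29² + 0.27² + 0.02² + 0.15² + 0.09² + 0.18² = 0.0841 + 0.0729 + 0.0004 + 0.0225 + 0.0081 + 0.0324 = 0.2204
B = 1 / 0.2204 = 4.5372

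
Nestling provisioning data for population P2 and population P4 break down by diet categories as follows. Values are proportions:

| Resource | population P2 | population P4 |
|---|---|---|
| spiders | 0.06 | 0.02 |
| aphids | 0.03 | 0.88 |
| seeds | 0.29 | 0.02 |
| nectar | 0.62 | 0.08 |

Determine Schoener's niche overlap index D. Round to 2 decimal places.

0.15

Σ|p₁ᵢ − p₂ᵢ| = 0.04 + 0.85 + 0.27 + 0.54 = 1.70
D = 1 − ½ × 1.70 = 1 − 0.850 = 0.1500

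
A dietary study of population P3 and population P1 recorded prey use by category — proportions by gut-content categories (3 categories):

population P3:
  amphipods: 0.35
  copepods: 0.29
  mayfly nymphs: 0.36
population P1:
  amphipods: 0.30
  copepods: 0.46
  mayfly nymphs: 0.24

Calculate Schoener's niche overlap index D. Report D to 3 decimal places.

Σ|p₁ᵢ − p₂ᵢ| = 0.05 + 0.17 + 0.12 = 0.34
D = 1 − ½ × 0.34 = 1 − 0.170 = 0.83000

0.830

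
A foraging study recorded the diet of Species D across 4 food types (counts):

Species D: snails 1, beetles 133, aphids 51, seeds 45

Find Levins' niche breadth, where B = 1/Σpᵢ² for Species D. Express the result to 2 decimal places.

Proportions for Species D (n=230): 1/230=0.0043, 133/230=0.5783, 51/230=0.2217, 45/230=0.1957
Σpᵢ² = 0.0043² + 0.5783² + 0.2217² + 0.1957² = 0.000018 + 0.334431 + 0.049151 + 0.038298 = 0.421898
B = 1 / 0.421898 = 2.3702

2.37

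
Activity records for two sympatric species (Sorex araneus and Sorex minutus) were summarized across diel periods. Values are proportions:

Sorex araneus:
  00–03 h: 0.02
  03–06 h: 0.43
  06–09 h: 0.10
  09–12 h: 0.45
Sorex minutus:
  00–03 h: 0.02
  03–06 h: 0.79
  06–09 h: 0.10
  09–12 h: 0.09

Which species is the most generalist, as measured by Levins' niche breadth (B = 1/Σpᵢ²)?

Sorex araneus

Σp_aranᵢ² = 0.02² + 0.43² + 0.10² + 0.45² = 0.0004 + 0.1849 + 0.0100 + 0.2025 = 0.3978
B_aran = 1 / 0.3978 = 2.5138
Σp_minuᵢ² = 0.02² + 0.79² + 0.10² + 0.09² = 0.0004 + 0.6241 + 0.0100 + 0.0081 = 0.6426
B_minu = 1 / 0.6426 = 1.5562
Highest B → broadest niche (most generalist): Sorex araneus (B = 2.51).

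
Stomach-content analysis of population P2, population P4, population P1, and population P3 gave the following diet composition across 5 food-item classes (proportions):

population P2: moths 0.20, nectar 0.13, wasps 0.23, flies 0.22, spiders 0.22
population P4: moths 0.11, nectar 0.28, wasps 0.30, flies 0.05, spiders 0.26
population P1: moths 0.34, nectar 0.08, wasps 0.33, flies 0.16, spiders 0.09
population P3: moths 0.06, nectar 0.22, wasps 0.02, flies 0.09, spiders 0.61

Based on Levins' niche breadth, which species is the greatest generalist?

Σp_P2ᵢ² = 0.20² + 0.13² + 0.23² + 0.22² + 0.22² = 0.0400 + 0.0169 + 0.0529 + 0.0484 + 0.0484 = 0.2066
B_P2 = 1 / 0.2066 = 4.8403
Σp_P4ᵢ² = 0.11² + 0.28² + 0.30² + 0.05² + 0.26² = 0.0121 + 0.0784 + 0.0900 + 0.0025 + 0.0676 = 0.2506
B_P4 = 1 / 0.2506 = 3.9904
Σp_P1ᵢ² = 0.34² + 0.08² + 0.33² + 0.16² + 0.09² = 0.1156 + 0.0064 + 0.1089 + 0.0256 + 0.0081 = 0.2646
B_P1 = 1 / 0.2646 = 3.7793
Σp_P3ᵢ² = 0.06² + 0.22² + 0.02² + 0.09² + 0.61² = 0.0036 + 0.0484 + 0.0004 + 0.0081 + 0.3721 = 0.4326
B_P3 = 1 / 0.4326 = 2.3116
Highest B → broadest niche (most generalist): population P2 (B = 4.84).

population P2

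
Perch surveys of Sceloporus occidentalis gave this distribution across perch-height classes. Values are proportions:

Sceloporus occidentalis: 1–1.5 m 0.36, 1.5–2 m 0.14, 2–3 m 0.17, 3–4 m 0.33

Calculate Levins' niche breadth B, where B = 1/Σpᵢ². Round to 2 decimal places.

3.48

Σpᵢ² = 0.36² + 0.14² + 0.17² + 0.33² = 0.1296 + 0.0196 + 0.0289 + 0.1089 = 0.2870
B = 1 / 0.2870 = 3.4843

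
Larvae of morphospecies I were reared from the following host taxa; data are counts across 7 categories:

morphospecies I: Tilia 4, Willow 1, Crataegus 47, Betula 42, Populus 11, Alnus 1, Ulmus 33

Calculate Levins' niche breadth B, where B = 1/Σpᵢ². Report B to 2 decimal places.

3.71

Proportions for morphospecies I (n=139): 4/139=0.0288, 1/139=0.0072, 47/139=0.3381, 42/139=0.3022, 11/139=0.0791, 1/139=0.0072, 33/139=0.2374
Σpᵢ² = 0.0288² + 0.0072² + 0.3381² + 0.3022² + 0.0791² + 0.0072² + 0.2374² = 0.000829 + 0.000052 + 0.114312 + 0.091325 + 0.006257 + 0.000052 + 0.056359 = 0.269186
B = 1 / 0.269186 = 3.7149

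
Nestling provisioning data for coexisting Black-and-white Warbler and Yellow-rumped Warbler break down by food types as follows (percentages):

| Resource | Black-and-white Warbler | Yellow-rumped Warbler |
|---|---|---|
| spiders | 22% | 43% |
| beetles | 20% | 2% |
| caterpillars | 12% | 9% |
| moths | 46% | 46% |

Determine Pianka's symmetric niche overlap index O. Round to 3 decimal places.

Convert percentages to proportions (divide by 100).
Σ p₁ᵢp₂ᵢ = 0.0946 + 0.0040 + 0.0108 + 0.2116 = 0.3210
Σp_1ᵢ² = 0.22² + 0.20² + 0.12² + 0.46² = 0.0484 + 0.0400 + 0.0144 + 0.2116 = 0.3144
Σp_2ᵢ² = 0.43² + 0.02² + 0.09² + 0.46² = 0.1849 + 0.0004 + 0.0081 + 0.2116 = 0.4050
O = 0.3210 / √(0.3144 × 0.4050) = 0.3210 / 0.356836 = 0.89957

0.900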